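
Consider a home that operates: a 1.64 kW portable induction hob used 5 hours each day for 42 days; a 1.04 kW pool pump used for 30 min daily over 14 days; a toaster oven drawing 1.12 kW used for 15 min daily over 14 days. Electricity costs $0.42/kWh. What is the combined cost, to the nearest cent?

$149.35

portable induction hob: Runtime = 5 h/day × 42 days = 210 h
portable induction hob: 1.64 kW × 210 h = 344.4 kWh
pool pump: Runtime = 30 min × 14 = 420 min = 7 h
pool pump: 1.04 kW × 7 h = 7.28 kWh
toaster oven: Runtime = 15 min × 14 = 210 min = 3.5 h
toaster oven: 1.12 kW × 3.5 h = 3.92 kWh
Total energy = 355.6 kWh
Cost = 355.6 × $0.42 = $149.35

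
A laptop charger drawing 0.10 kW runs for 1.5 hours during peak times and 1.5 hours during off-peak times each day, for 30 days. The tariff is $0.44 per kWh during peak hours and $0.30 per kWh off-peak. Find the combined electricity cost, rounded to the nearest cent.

Peak energy = 0.1 kW × 1.5 h × 30 = 4.5 kWh
Off-peak energy = 0.1 kW × 1.5 h × 30 = 4.5 kWh
Cost = 4.5 × $0.44 + 4.5 × $0.30 = $1.98 + $1.35 = $3.33

$3.33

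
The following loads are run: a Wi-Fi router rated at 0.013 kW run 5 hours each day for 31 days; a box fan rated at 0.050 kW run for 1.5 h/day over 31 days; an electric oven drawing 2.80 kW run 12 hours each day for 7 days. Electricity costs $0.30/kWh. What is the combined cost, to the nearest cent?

$71.86

Wi-Fi router: Runtime = 5 h/day × 31 days = 155 h
Wi-Fi router: 0.013 kW × 155 h = 2.015 kWh
box fan: Runtime = 1.5 h/day × 31 days = 46.5 h
box fan: 0.05 kW × 46.5 h = 2.325 kWh
electric oven: Runtime = 12 h/day × 7 days = 84 h
electric oven: 2.8 kW × 84 h = 235.2 kWh
Total energy = 239.54 kWh
Cost = 239.54 × $0.30 = $71.86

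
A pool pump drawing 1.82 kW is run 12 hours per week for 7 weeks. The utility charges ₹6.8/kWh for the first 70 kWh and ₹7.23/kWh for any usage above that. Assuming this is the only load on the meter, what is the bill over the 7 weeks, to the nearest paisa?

₹1075.22

Runtime = 12 h/week × 7 weeks = 84 h
Energy = 1.82 kW × 84 h = 152.88 kWh
Tier 1 (0–70 kWh): 70 × ₹6.8 = ₹476
Above 70 kWh: 82.88 × ₹7.23 = ₹599.2224
Bill = ₹1075.22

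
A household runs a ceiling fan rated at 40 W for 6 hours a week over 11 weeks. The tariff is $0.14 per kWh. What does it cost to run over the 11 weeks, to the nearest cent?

$0.37

Runtime = 6 h/week × 11 weeks = 66 h
Energy = 0.04 kW × 66 h = 2.64 kWh
Cost = 2.64 kWh × $0.14/kWh = $0.37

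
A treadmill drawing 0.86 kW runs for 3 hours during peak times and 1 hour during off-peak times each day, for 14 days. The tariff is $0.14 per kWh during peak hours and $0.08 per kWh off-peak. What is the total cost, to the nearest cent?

Peak energy = 0.86 kW × 3 h × 14 = 36.12 kWh
Off-peak energy = 0.86 kW × 1 h × 14 = 12.04 kWh
Cost = 36.12 × $0.14 + 12.04 × $0.08 = $5.0568 + $0.9632 = $6.02

$6.02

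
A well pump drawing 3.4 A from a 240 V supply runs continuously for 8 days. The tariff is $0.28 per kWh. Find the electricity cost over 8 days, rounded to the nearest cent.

Power = 3.4 A × 240 V = 816 W = 0.816 kW
Runtime = 24 h × 8 = 192 h
Energy = 0.816 kW × 192 h = 156.672 kWh
Cost = 156.672 kWh × $0.28/kWh = $43.87

$43.87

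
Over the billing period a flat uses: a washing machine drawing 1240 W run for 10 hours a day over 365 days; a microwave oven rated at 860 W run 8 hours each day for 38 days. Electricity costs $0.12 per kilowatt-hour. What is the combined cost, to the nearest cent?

washing machine: Runtime = 10 h/day × 365 days = 3650 h
washing machine: 1.24 kW × 3650 h = 4526 kWh
microwave oven: Runtime = 8 h/day × 38 days = 304 h
microwave oven: 0.86 kW × 304 h = 261.44 kWh
Total energy = 4787.44 kWh
Cost = 4787.44 × $0.12 = $574.49

$574.49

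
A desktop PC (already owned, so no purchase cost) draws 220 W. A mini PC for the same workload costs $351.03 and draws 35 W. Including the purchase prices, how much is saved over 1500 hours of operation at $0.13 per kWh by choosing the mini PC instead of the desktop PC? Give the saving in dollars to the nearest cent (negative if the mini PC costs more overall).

-$314.96

desktop PC: $0.00 + (220/1000) kW × 1500 h × $0.13 = $0.00 + $42.9 = $42.9
mini PC: $351.03 + (35/1000) kW × 1500 h × $0.13 = $351.03 + $6.825 = $357.855
Saving = $42.9 − $357.855 = −$314.955 → -$314.96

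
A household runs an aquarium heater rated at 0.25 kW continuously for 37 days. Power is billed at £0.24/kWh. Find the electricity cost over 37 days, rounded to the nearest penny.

Runtime = 24 h × 37 = 888 h
Energy = 0.25 kW × 888 h = 222 kWh
Cost = 222 kWh × £0.24/kWh = £53.28

£53.28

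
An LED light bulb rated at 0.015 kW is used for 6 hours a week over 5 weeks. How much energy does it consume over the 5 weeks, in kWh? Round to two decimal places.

Runtime = 6 h/week × 5 weeks = 30 h
Energy = 0.015 kW × 30 h = 0.45 kWh

0.45 kWh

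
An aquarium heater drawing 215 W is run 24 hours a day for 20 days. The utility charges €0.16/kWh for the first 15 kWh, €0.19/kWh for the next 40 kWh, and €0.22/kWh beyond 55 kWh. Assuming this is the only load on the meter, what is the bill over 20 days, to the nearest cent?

Runtime = 24 h × 20 = 480 h
Energy = 0.215 kW × 480 h = 103.2 kWh
Tier 1 (0–15 kWh): 15 × €0.16 = €2.4
Tier 2 (15–55 kWh): 40 × €0.19 = €7.6
Above 55 kWh: 48.2 × €0.22 = €10.604
Bill = €20.60

€20.60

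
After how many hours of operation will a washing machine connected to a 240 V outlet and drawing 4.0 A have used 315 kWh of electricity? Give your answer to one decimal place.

328.1 h

Power = 4.0 A × 240 V = 960 W = 0.96 kW
Hours = 315 kWh ÷ 0.96 kW = 328.1 h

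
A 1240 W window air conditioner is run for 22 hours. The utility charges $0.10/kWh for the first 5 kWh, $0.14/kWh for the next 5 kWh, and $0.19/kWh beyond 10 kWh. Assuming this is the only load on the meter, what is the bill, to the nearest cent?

$4.48

Energy = 1.24 kW × 22 h = 27.28 kWh
Tier 1 (0–5 kWh): 5 × $0.10 = $0.5
Tier 2 (5–10 kWh): 5 × $0.14 = $0.7
Above 10 kWh: 17.28 × $0.19 = $3.2832
Bill = $4.48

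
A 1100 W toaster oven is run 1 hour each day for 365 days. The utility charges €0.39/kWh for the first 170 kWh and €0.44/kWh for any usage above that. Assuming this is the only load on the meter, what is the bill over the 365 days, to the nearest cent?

Runtime = 1 h/day × 365 days = 365 h
Energy = 1.1 kW × 365 h = 401.5 kWh
Tier 1 (0–170 kWh): 170 × €0.39 = €66.3
Above 170 kWh: 231.5 × €0.44 = €101.86
Bill = €168.16

€168.16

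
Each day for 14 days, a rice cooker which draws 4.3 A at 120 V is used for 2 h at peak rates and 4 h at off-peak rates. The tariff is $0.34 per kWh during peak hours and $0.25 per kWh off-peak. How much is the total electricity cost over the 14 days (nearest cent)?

$12.14

Power = 4.3 A × 120 V = 516 W = 0.516 kW
Peak energy = 0.516 kW × 2 h × 14 = 14.448 kWh
Off-peak energy = 0.516 kW × 4 h × 14 = 28.896 kWh
Cost = 14.448 × $0.34 + 28.896 × $0.25 = $4.91232 + $7.224 = $12.14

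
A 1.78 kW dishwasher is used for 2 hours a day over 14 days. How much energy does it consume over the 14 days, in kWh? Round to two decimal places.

Runtime = 2 h/day × 14 days = 28 h
Energy = 1.78 kW × 28 h = 49.84 kWh

49.84 kWh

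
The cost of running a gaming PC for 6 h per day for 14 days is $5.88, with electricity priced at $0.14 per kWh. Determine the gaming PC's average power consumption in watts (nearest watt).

Energy = $5.88 ÷ $0.14/kWh = 42 kWh
Runtime = 6 h/day × 14 days = 84 h
Power = 42 kWh ÷ 84 h = 0.5 kW = 500 W

500 W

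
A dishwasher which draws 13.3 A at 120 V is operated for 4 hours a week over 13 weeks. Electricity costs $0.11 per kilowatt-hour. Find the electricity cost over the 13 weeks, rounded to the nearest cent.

Power = 13.3 A × 120 V = 1596 W = 1.596 kW
Runtime = 4 h/week × 13 weeks = 52 h
Energy = 1.596 kW × 52 h = 82.992 kWh
Cost = 82.992 kWh × $0.11/kWh = $9.13

$9.13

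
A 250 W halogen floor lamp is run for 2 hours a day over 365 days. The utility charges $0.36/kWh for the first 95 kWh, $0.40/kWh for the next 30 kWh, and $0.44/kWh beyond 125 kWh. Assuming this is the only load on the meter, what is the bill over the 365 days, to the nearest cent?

$71.50

Runtime = 2 h/day × 365 days = 730 h
Energy = 0.25 kW × 730 h = 182.5 kWh
Tier 1 (0–95 kWh): 95 × $0.36 = $34.2
Tier 2 (95–125 kWh): 30 × $0.40 = $12
Above 125 kWh: 57.5 × $0.44 = $25.3
Bill = $71.50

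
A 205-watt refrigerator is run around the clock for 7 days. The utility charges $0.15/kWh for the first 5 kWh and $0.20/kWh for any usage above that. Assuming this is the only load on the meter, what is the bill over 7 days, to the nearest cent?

$6.64

Runtime = 24 h × 7 = 168 h
Energy = 0.205 kW × 168 h = 34.44 kWh
Tier 1 (0–5 kWh): 5 × $0.15 = $0.75
Above 5 kWh: 29.44 × $0.20 = $5.888
Bill = $6.64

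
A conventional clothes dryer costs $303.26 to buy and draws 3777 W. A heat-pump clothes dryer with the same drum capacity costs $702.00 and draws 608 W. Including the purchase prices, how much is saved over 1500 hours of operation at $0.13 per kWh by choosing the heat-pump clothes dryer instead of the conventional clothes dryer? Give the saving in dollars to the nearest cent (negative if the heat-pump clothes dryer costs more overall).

conventional clothes dryer: $303.26 + (3777/1000) kW × 1500 h × $0.13 = $303.26 + $736.515 = $1039.775
heat-pump clothes dryer: $702.00 + (608/1000) kW × 1500 h × $0.13 = $702.00 + $118.56 = $820.56
Saving = $1039.775 − $820.56 = $219.215 → $219.22

$219.22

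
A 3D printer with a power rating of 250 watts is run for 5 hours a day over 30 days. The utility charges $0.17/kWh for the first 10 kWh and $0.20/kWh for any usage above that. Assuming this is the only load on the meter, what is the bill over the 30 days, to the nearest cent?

$7.20

Runtime = 5 h/day × 30 days = 150 h
Energy = 0.25 kW × 150 h = 37.5 kWh
Tier 1 (0–10 kWh): 10 × $0.17 = $1.7
Above 10 kWh: 27.5 × $0.20 = $5.5
Bill = $7.20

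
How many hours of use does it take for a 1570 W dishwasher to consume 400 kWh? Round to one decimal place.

254.8 h

Hours = 400 kWh ÷ 1.57 kW = 254.8 h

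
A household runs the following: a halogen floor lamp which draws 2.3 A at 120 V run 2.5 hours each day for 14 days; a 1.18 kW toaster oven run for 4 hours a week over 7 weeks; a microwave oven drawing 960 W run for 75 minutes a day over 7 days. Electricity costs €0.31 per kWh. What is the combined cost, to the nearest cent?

halogen floor lamp: Power = 2.3 A × 120 V = 276 W = 0.276 kW
halogen floor lamp: Runtime = 2.5 h/day × 14 days = 35 h
halogen floor lamp: 0.276 kW × 35 h = 9.66 kWh
toaster oven: Runtime = 4 h/week × 7 weeks = 28 h
toaster oven: 1.18 kW × 28 h = 33.04 kWh
microwave oven: Runtime = 75 min × 7 = 525 min = 8.75 h
microwave oven: 0.96 kW × 8.75 h = 8.4 kWh
Total energy = 51.1 kWh
Cost = 51.1 × €0.31 = €15.84

€15.84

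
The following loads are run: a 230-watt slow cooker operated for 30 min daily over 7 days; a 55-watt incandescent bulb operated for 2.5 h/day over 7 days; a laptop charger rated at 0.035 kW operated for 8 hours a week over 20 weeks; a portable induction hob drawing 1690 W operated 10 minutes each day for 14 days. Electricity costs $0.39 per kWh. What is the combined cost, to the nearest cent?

slow cooker: Runtime = 30 min × 7 = 210 min = 3.5 h
slow cooker: 0.23 kW × 3.5 h = 0.805 kWh
incandescent bulb: Runtime = 2.5 h/day × 7 days = 17.5 h
incandescent bulb: 0.055 kW × 17.5 h = 0.9625 kWh
laptop charger: Runtime = 8 h/week × 20 weeks = 160 h
laptop charger: 0.035 kW × 160 h = 5.6 kWh
portable induction hob: Runtime = 10 min × 14 = 140 min = 2.333333… h
portable induction hob: 1.69 kW × 2.333333… h = 3.943333… kWh
Total energy = 11.310833… kWh
Cost = 11.310833… × $0.39 = $4.41

$4.41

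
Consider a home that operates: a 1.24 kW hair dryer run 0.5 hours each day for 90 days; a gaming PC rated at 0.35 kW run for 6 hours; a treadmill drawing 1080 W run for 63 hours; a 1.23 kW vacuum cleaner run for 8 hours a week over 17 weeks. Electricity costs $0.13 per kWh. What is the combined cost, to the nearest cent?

hair dryer: Runtime = 0.5 h/day × 90 days = 45 h
hair dryer: 1.24 kW × 45 h = 55.8 kWh
gaming PC: 0.35 kW × 6 h = 2.1 kWh
treadmill: 1.08 kW × 63 h = 68.04 kWh
vacuum cleaner: Runtime = 8 h/week × 17 weeks = 136 h
vacuum cleaner: 1.23 kW × 136 h = 167.28 kWh
Total energy = 293.22 kWh
Cost = 293.22 × $0.13 = $38.12

$38.12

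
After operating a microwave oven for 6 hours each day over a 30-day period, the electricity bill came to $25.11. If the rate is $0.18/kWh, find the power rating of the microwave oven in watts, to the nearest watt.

775 W

Energy = $25.11 ÷ $0.18/kWh = 139.5 kWh
Runtime = 6 h/day × 30 days = 180 h
Power = 139.5 kWh ÷ 180 h = 0.775 kW = 775 W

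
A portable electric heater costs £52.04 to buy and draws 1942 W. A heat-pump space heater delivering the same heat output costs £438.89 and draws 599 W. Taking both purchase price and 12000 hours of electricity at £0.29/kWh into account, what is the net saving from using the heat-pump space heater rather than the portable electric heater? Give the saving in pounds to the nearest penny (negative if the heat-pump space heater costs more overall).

portable electric heater: £52.04 + (1942/1000) kW × 12000 h × £0.29 = £52.04 + £6758.16 = £6810.2
heat-pump space heater: £438.89 + (599/1000) kW × 12000 h × £0.29 = £438.89 + £2084.52 = £2523.41
Saving = £6810.2 − £2523.41 = £4286.79

£4286.79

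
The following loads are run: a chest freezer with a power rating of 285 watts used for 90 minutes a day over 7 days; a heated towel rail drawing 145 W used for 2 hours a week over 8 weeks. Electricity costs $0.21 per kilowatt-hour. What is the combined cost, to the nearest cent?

$1.12

chest freezer: Runtime = 90 min × 7 = 630 min = 10.5 h
chest freezer: 0.285 kW × 10.5 h = 2.9925 kWh
heated towel rail: Runtime = 2 h/week × 8 weeks = 16 h
heated towel rail: 0.145 kW × 16 h = 2.32 kWh
Total energy = 5.3125 kWh
Cost = 5.3125 × $0.21 = $1.12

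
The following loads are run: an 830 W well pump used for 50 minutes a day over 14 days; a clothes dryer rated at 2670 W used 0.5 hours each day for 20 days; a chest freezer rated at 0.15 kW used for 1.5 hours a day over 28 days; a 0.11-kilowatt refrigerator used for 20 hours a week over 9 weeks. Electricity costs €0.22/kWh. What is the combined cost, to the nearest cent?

€13.75

well pump: Runtime = 50 min × 14 = 700 min = 11.666666… h
well pump: 0.83 kW × 11.666666… h = 9.683333… kWh
clothes dryer: Runtime = 0.5 h/day × 20 days = 10 h
clothes dryer: 2.67 kW × 10 h = 26.7 kWh
chest freezer: Runtime = 1.5 h/day × 28 days = 42 h
chest freezer: 0.15 kW × 42 h = 6.3 kWh
refrigerator: Runtime = 20 h/week × 9 weeks = 180 h
refrigerator: 0.11 kW × 180 h = 19.8 kWh
Total energy = 62.483333… kWh
Cost = 62.483333… × €0.22 = €13.75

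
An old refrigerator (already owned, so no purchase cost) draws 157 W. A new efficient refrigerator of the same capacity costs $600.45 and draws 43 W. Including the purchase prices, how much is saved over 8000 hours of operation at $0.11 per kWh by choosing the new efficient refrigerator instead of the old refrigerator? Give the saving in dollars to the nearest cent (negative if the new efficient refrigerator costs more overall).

old refrigerator: $0.00 + (157/1000) kW × 8000 h × $0.11 = $0.00 + $138.16 = $138.16
new efficient refrigerator: $600.45 + (43/1000) kW × 8000 h × $0.11 = $600.45 + $37.84 = $638.29
Saving = $138.16 − $638.29 = −$500.13

-$500.13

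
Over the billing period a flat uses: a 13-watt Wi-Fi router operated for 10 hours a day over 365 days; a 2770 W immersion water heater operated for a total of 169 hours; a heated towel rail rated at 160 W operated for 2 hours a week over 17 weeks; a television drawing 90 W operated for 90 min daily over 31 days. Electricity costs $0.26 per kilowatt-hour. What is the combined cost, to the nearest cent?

$136.55

Wi-Fi router: Runtime = 10 h/day × 365 days = 3650 h
Wi-Fi router: 0.013 kW × 3650 h = 47.45 kWh
immersion water heater: 2.77 kW × 169 h = 468.13 kWh
heated towel rail: Runtime = 2 h/week × 17 weeks = 34 h
heated towel rail: 0.16 kW × 34 h = 5.44 kWh
television: Runtime = 90 min × 31 = 2790 min = 46.5 h
television: 0.09 kW × 46.5 h = 4.185 kWh
Total energy = 525.205 kWh
Cost = 525.205 × $0.26 = $136.55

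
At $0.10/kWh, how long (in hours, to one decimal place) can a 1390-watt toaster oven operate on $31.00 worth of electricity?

Energy available = $31.00 ÷ $0.10/kWh = 310 kWh
Hours = 310 kWh ÷ 1.39 kW = 223.0 h

223.0 h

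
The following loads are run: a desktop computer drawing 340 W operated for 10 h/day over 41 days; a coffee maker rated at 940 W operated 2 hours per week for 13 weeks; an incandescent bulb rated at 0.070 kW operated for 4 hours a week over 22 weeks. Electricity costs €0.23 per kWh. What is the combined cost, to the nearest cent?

€39.10

desktop computer: Runtime = 10 h/day × 41 days = 410 h
desktop computer: 0.34 kW × 410 h = 139.4 kWh
coffee maker: Runtime = 2 h/week × 13 weeks = 26 h
coffee maker: 0.94 kW × 26 h = 24.44 kWh
incandescent bulb: Runtime = 4 h/week × 22 weeks = 88 h
incandescent bulb: 0.07 kW × 88 h = 6.16 kWh
Total energy = 170 kWh
Cost = 170 × €0.23 = €39.10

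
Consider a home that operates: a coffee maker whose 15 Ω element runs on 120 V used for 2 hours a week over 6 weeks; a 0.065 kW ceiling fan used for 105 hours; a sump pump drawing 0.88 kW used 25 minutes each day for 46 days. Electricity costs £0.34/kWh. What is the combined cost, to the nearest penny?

£11.97

coffee maker: Power = V²/R = 120²/15 = 960 W = 0.96 kW
coffee maker: Runtime = 2 h/week × 6 weeks = 12 h
coffee maker: 0.96 kW × 12 h = 11.52 kWh
ceiling fan: 0.065 kW × 105 h = 6.825 kWh
sump pump: Runtime = 25 min × 46 = 1150 min = 19.166666… h
sump pump: 0.88 kW × 19.166666… h = 16.866666… kWh
Total energy = 35.211666… kWh
Cost = 35.211666… × £0.34 = £11.97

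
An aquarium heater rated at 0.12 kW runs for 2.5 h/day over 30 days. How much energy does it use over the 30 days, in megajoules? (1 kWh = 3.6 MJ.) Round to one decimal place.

Runtime = 2.5 h/day × 30 days = 75 h
Energy = 0.12 kW × 75 h = 9 kWh
= 9 × 3.6 MJ = 32.4 MJ

32.4 MJ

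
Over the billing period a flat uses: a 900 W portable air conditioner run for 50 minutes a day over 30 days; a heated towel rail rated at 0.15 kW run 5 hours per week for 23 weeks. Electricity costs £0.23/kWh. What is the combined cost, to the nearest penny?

£9.14

portable air conditioner: Runtime = 50 min × 30 = 1500 min = 25 h
portable air conditioner: 0.9 kW × 25 h = 22.5 kWh
heated towel rail: Runtime = 5 h/week × 23 weeks = 115 h
heated towel rail: 0.15 kW × 115 h = 17.25 kWh
Total energy = 39.75 kWh
Cost = 39.75 × £0.23 = £9.14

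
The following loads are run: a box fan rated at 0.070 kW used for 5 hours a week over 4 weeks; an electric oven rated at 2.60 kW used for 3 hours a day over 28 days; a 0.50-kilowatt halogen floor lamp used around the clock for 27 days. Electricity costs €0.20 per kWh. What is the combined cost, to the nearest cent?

box fan: Runtime = 5 h/week × 4 weeks = 20 h
box fan: 0.07 kW × 20 h = 1.4 kWh
electric oven: Runtime = 3 h/day × 28 days = 84 h
electric oven: 2.6 kW × 84 h = 218.4 kWh
halogen floor lamp: Runtime = 24 h × 27 = 648 h
halogen floor lamp: 0.5 kW × 648 h = 324 kWh
Total energy = 543.8 kWh
Cost = 543.8 × €0.20 = €108.76

€108.76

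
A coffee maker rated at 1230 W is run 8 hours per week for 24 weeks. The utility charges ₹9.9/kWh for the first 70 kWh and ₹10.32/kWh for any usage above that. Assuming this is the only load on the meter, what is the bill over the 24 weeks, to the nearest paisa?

Runtime = 8 h/week × 24 weeks = 192 h
Energy = 1.23 kW × 192 h = 236.16 kWh
Tier 1 (0–70 kWh): 70 × ₹9.9 = ₹693
Above 70 kWh: 166.16 × ₹10.32 = ₹1714.7712
Bill = ₹2407.77

₹2407.77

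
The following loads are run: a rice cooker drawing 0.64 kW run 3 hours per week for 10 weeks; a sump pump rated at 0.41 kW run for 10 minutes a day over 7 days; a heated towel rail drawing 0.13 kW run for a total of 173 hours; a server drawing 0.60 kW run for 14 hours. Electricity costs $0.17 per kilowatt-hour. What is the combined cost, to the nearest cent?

rice cooker: Runtime = 3 h/week × 10 weeks = 30 h
rice cooker: 0.64 kW × 30 h = 19.2 kWh
sump pump: Runtime = 10 min × 7 = 70 min = 1.166666… h
sump pump: 0.41 kW × 1.166666… h = 0.478333… kWh
heated towel rail: 0.13 kW × 173 h = 22.49 kWh
server: 0.6 kW × 14 h = 8.4 kWh
Total energy = 50.568333… kWh
Cost = 50.568333… × $0.17 = $8.60

$8.60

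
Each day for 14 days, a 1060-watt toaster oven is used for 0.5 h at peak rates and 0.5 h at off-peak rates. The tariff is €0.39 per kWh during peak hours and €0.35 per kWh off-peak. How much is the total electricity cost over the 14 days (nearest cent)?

€5.49

Peak energy = 1.06 kW × 0.5 h × 14 = 7.42 kWh
Off-peak energy = 1.06 kW × 0.5 h × 14 = 7.42 kWh
Cost = 7.42 × €0.39 + 7.42 × €0.35 = €2.8938 + €2.597 = €5.49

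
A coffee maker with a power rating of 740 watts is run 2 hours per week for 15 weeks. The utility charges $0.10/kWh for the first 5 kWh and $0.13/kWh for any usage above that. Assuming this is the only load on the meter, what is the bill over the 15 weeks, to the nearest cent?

Runtime = 2 h/week × 15 weeks = 30 h
Energy = 0.74 kW × 30 h = 22.2 kWh
Tier 1 (0–5 kWh): 5 × $0.10 = $0.5
Above 5 kWh: 17.2 × $0.13 = $2.236
Bill = $2.74

$2.74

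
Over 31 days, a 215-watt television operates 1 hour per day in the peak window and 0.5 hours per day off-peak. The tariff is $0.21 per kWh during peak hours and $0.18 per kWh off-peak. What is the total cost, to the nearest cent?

$2.00

Peak energy = 0.215 kW × 1 h × 31 = 6.665 kWh
Off-peak energy = 0.215 kW × 0.5 h × 31 = 3.3325 kWh
Cost = 6.665 × $0.21 + 3.3325 × $0.18 = $1.39965 + $0.59985 = $2.00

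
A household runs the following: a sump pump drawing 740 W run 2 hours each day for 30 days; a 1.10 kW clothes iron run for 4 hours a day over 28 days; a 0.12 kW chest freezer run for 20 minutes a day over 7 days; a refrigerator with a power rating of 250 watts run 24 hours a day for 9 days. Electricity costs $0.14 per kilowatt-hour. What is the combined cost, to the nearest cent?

sump pump: Runtime = 2 h/day × 30 days = 60 h
sump pump: 0.74 kW × 60 h = 44.4 kWh
clothes iron: Runtime = 4 h/day × 28 days = 112 h
clothes iron: 1.1 kW × 112 h = 123.2 kWh
chest freezer: Runtime = 20 min × 7 = 140 min = 2.333333… h
chest freezer: 0.12 kW × 2.333333… h = 0.28 kWh
refrigerator: Runtime = 24 h × 9 = 216 h
refrigerator: 0.25 kW × 216 h = 54 kWh
Total energy = 221.88 kWh
Cost = 221.88 × $0.14 = $31.06

$31.06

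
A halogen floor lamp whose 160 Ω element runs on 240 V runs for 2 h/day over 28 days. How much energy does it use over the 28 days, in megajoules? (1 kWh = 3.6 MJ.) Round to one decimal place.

72.6 MJ

Power = V²/R = 240²/160 = 360 W = 0.36 kW
Runtime = 2 h/day × 28 days = 56 h
Energy = 0.36 kW × 56 h = 20.16 kWh
= 20.16 × 3.6 MJ = 72.6 MJ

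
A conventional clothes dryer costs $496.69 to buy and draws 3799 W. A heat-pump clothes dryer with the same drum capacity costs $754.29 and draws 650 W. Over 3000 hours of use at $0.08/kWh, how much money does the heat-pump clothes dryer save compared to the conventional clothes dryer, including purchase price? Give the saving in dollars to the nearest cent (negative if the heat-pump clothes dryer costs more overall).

$498.16

conventional clothes dryer: $496.69 + (3799/1000) kW × 3000 h × $0.08 = $496.69 + $911.76 = $1408.45
heat-pump clothes dryer: $754.29 + (650/1000) kW × 3000 h × $0.08 = $754.29 + $156 = $910.29
Saving = $1408.45 − $910.29 = $498.16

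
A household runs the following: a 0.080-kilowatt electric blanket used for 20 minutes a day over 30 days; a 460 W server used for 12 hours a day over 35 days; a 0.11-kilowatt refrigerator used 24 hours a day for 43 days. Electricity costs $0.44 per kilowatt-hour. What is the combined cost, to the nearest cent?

$135.31

electric blanket: Runtime = 20 min × 30 = 600 min = 10 h
electric blanket: 0.08 kW × 10 h = 0.8 kWh
server: Runtime = 12 h/day × 35 days = 420 h
server: 0.46 kW × 420 h = 193.2 kWh
refrigerator: Runtime = 24 h × 43 = 1032 h
refrigerator: 0.11 kW × 1032 h = 113.52 kWh
Total energy = 307.52 kWh
Cost = 307.52 × $0.44 = $135.31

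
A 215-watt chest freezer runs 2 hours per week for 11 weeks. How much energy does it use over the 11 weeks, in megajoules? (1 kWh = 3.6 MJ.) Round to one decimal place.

Runtime = 2 h/week × 11 weeks = 22 h
Energy = 0.215 kW × 22 h = 4.73 kWh
= 4.73 × 3.6 MJ = 17.0 MJ

17.0 MJ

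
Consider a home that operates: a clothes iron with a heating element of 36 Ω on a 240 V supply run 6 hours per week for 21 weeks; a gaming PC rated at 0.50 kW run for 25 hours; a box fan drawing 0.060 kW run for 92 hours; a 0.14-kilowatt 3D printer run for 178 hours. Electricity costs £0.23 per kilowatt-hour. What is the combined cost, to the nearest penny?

£56.24

clothes iron: Power = V²/R = 240²/36 = 1600 W = 1.6 kW
clothes iron: Runtime = 6 h/week × 21 weeks = 126 h
clothes iron: 1.6 kW × 126 h = 201.6 kWh
gaming PC: 0.5 kW × 25 h = 12.5 kWh
box fan: 0.06 kW × 92 h = 5.52 kWh
3D printer: 0.14 kW × 178 h = 24.92 kWh
Total energy = 244.54 kWh
Cost = 244.54 × £0.23 = £56.24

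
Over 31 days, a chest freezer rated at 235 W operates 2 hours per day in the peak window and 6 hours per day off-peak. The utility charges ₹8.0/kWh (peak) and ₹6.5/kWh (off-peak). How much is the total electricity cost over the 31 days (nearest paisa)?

₹400.68

Peak energy = 0.235 kW × 2 h × 31 = 14.57 kWh
Off-peak energy = 0.235 kW × 6 h × 31 = 43.71 kWh
Cost = 14.57 × ₹8.0 + 43.71 × ₹6.5 = ₹116.56 + ₹284.115 = ₹400.68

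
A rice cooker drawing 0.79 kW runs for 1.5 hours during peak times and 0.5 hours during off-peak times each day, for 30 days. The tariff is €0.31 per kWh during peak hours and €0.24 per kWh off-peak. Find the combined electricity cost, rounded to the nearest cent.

€13.86

Peak energy = 0.79 kW × 1.5 h × 30 = 35.55 kWh
Off-peak energy = 0.79 kW × 0.5 h × 30 = 11.85 kWh
Cost = 35.55 × €0.31 + 11.85 × €0.24 = €11.0205 + €2.844 = €13.86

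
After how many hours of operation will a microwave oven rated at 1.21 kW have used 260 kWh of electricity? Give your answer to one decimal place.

214.9 h

Hours = 260 kWh ÷ 1.21 kW = 214.9 h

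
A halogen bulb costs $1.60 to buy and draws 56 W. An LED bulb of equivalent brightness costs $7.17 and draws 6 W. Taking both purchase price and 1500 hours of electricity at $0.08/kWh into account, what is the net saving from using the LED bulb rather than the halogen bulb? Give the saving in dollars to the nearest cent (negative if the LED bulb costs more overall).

halogen bulb: $1.60 + (56/1000) kW × 1500 h × $0.08 = $1.60 + $6.72 = $8.32
LED bulb: $7.17 + (6/1000) kW × 1500 h × $0.08 = $7.17 + $0.72 = $7.89
Saving = $8.32 − $7.89 = $0.43

$0.43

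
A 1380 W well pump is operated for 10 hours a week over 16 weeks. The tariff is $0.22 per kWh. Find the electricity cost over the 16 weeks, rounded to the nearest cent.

$48.58

Runtime = 10 h/week × 16 weeks = 160 h
Energy = 1.38 kW × 160 h = 220.8 kWh
Cost = 220.8 kWh × $0.22/kWh = $48.58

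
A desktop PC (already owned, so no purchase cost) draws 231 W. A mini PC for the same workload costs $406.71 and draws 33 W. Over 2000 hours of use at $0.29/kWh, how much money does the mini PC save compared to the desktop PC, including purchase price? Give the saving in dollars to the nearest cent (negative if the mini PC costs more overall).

desktop PC: $0.00 + (231/1000) kW × 2000 h × $0.29 = $0.00 + $133.98 = $133.98
mini PC: $406.71 + (33/1000) kW × 2000 h × $0.29 = $406.71 + $19.14 = $425.85
Saving = $133.98 − $425.85 = −$291.87

-$291.87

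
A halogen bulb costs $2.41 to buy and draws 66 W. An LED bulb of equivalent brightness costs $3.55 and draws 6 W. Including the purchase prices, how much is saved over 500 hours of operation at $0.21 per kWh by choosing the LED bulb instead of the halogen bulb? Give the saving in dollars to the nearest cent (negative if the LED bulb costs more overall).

$5.16

halogen bulb: $2.41 + (66/1000) kW × 500 h × $0.21 = $2.41 + $6.93 = $9.34
LED bulb: $3.55 + (6/1000) kW × 500 h × $0.21 = $3.55 + $0.63 = $4.18
Saving = $9.34 − $4.18 = $5.16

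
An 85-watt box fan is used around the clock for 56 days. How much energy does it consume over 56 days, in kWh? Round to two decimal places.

Runtime = 24 h × 56 = 1344 h
Energy = 0.085 kW × 1344 h = 114.24 kWh

114.24 kWh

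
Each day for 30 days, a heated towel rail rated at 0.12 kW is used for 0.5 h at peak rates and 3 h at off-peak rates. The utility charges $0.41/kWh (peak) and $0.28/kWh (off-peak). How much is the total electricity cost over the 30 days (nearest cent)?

Peak energy = 0.12 kW × 0.5 h × 30 = 1.8 kWh
Off-peak energy = 0.12 kW × 3 h × 30 = 10.8 kWh
Cost = 1.8 × $0.41 + 10.8 × $0.28 = $0.738 + $3.024 = $3.76

$3.76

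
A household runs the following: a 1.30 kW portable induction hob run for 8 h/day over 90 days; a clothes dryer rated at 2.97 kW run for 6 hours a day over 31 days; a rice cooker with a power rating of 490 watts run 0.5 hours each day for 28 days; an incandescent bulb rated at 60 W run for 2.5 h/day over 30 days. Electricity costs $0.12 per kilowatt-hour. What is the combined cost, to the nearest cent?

portable induction hob: Runtime = 8 h/day × 90 days = 720 h
portable induction hob: 1.3 kW × 720 h = 936 kWh
clothes dryer: Runtime = 6 h/day × 31 days = 186 h
clothes dryer: 2.97 kW × 186 h = 552.42 kWh
rice cooker: Runtime = 0.5 h/day × 28 days = 14 h
rice cooker: 0.49 kW × 14 h = 6.86 kWh
incandescent bulb: Runtime = 2.5 h/day × 30 days = 75 h
incandescent bulb: 0.06 kW × 75 h = 4.5 kWh
Total energy = 1499.78 kWh
Cost = 1499.78 × $0.12 = $179.97

$179.97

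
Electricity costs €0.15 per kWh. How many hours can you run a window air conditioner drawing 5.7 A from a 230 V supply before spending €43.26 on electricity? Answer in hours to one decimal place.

220.0 h

Power = 5.7 A × 230 V = 1311 W = 1.311 kW
Energy available = €43.26 ÷ €0.15/kWh = 288.4 kWh
Hours = 288.4 kWh ÷ 1.311 kW = 220.0 h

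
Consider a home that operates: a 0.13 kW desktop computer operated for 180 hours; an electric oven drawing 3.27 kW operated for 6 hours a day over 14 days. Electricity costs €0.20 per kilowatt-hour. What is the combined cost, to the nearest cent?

€59.62

desktop computer: 0.13 kW × 180 h = 23.4 kWh
electric oven: Runtime = 6 h/day × 14 days = 84 h
electric oven: 3.27 kW × 84 h = 274.68 kWh
Total energy = 298.08 kWh
Cost = 298.08 × €0.20 = €59.62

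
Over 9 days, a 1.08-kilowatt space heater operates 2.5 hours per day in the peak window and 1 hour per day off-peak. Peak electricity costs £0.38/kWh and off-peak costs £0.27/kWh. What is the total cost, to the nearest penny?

Peak energy = 1.08 kW × 2.5 h × 9 = 24.3 kWh
Off-peak energy = 1.08 kW × 1 h × 9 = 9.72 kWh
Cost = 24.3 × £0.38 + 9.72 × £0.27 = £9.234 + £2.6244 = £11.86

£11.86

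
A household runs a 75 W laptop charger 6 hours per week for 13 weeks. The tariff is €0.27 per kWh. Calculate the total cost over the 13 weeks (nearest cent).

€1.58

Runtime = 6 h/week × 13 weeks = 78 h
Energy = 0.075 kW × 78 h = 5.85 kWh
Cost = 5.85 kWh × €0.27/kWh = €1.58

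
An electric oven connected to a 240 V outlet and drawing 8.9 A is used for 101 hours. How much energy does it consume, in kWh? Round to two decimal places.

Power = 8.9 A × 240 V = 2136 W = 2.136 kW
Energy = 2.136 kW × 101 h = 215.736 kWh ≈ 215.74 kWh

215.74 kWh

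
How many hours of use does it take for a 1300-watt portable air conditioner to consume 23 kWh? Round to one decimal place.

Hours = 23 kWh ÷ 1.3 kW = 17.7 h

17.7 h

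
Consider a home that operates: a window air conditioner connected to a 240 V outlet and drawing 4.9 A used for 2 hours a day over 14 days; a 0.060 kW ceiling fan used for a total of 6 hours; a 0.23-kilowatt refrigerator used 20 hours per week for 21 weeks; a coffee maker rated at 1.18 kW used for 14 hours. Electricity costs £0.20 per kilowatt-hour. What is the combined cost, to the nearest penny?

window air conditioner: Power = 4.9 A × 240 V = 1176 W = 1.176 kW
window air conditioner: Runtime = 2 h/day × 14 days = 28 h
window air conditioner: 1.176 kW × 28 h = 32.928 kWh
ceiling fan: 0.06 kW × 6 h = 0.36 kWh
refrigerator: Runtime = 20 h/week × 21 weeks = 420 h
refrigerator: 0.23 kW × 420 h = 96.6 kWh
coffee maker: 1.18 kW × 14 h = 16.52 kWh
Total energy = 146.408 kWh
Cost = 146.408 × £0.20 = £29.28

£29.28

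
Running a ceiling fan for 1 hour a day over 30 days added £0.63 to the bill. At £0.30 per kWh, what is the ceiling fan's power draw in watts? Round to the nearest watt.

70 W

Energy = £0.63 ÷ £0.30/kWh = 2.1 kWh
Runtime = 1 h/day × 30 days = 30 h
Power = 2.1 kWh ÷ 30 h = 0.07 kW = 70 W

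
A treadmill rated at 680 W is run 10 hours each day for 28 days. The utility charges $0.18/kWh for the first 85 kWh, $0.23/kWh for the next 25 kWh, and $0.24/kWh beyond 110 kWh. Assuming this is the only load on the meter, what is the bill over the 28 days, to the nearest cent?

Runtime = 10 h/day × 28 days = 280 h
Energy = 0.68 kW × 280 h = 190.4 kWh
Tier 1 (0–85 kWh): 85 × $0.18 = $15.3
Tier 2 (85–110 kWh): 25 × $0.23 = $5.75
Above 110 kWh: 80.4 × $0.24 = $19.296
Bill = $40.35

$40.35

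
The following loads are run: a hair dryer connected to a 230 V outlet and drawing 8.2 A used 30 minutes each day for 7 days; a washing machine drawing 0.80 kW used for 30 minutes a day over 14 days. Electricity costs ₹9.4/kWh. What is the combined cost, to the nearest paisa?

hair dryer: Power = 8.2 A × 230 V = 1886 W = 1.886 kW
hair dryer: Runtime = 30 min × 7 = 210 min = 3.5 h
hair dryer: 1.886 kW × 3.5 h = 6.601 kWh
washing machine: Runtime = 30 min × 14 = 420 min = 7 h
washing machine: 0.8 kW × 7 h = 5.6 kWh
Total energy = 12.201 kWh
Cost = 12.201 × ₹9.4 = ₹114.69

₹114.69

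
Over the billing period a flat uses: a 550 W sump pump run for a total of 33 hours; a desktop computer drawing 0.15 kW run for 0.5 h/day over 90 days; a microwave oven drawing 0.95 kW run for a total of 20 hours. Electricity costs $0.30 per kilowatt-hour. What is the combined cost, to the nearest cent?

sump pump: 0.55 kW × 33 h = 18.15 kWh
desktop computer: Runtime = 0.5 h/day × 90 days = 45 h
desktop computer: 0.15 kW × 45 h = 6.75 kWh
microwave oven: 0.95 kW × 20 h = 19 kWh
Total energy = 43.9 kWh
Cost = 43.9 × $0.30 = $13.17

$13.17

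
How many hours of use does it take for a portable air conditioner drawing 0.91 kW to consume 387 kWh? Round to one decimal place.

425.3 h

Hours = 387 kWh ÷ 0.91 kW = 425.3 h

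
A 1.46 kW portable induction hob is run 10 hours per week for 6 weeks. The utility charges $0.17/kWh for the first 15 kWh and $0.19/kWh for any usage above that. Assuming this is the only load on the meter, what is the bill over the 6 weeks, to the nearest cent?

$16.34

Runtime = 10 h/week × 6 weeks = 60 h
Energy = 1.46 kW × 60 h = 87.6 kWh
Tier 1 (0–15 kWh): 15 × $0.17 = $2.55
Above 15 kWh: 72.6 × $0.19 = $13.794
Bill = $16.34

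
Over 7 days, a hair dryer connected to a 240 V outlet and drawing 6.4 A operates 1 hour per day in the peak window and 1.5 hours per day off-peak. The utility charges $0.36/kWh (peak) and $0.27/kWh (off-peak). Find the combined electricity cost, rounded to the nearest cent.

Power = 6.4 A × 240 V = 1536 W = 1.536 kW
Peak energy = 1.536 kW × 1 h × 7 = 10.752 kWh
Off-peak energy = 1.536 kW × 1.5 h × 7 = 16.128 kWh
Cost = 10.752 × $0.36 + 16.128 × $0.27 = $3.87072 + $4.35456 = $8.23

$8.23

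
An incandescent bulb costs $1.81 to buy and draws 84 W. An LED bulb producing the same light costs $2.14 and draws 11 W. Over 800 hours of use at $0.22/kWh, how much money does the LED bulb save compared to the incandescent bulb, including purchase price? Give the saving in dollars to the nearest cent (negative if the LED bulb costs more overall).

$12.52

incandescent bulb: $1.81 + (84/1000) kW × 800 h × $0.22 = $1.81 + $14.784 = $16.594
LED bulb: $2.14 + (11/1000) kW × 800 h × $0.22 = $2.14 + $1.936 = $4.076
Saving = $16.594 − $4.076 = $12.518 → $12.52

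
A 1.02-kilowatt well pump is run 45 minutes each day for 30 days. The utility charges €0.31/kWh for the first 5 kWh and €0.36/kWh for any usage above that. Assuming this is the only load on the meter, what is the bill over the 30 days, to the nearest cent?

Runtime = 45 min × 30 = 1350 min = 22.5 h
Energy = 1.02 kW × 22.5 h = 22.95 kWh
Tier 1 (0–5 kWh): 5 × €0.31 = €1.55
Above 5 kWh: 17.95 × €0.36 = €6.462
Bill = €8.01

€8.01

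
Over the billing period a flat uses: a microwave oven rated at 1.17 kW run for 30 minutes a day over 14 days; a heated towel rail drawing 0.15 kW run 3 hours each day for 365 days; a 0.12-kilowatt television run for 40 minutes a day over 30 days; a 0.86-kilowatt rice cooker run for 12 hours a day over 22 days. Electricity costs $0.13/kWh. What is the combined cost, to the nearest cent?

$52.24

microwave oven: Runtime = 30 min × 14 = 420 min = 7 h
microwave oven: 1.17 kW × 7 h = 8.19 kWh
heated towel rail: Runtime = 3 h/day × 365 days = 1095 h
heated towel rail: 0.15 kW × 1095 h = 164.25 kWh
television: Runtime = 40 min × 30 = 1200 min = 20 h
television: 0.12 kW × 20 h = 2.4 kWh
rice cooker: Runtime = 12 h/day × 22 days = 264 h
rice cooker: 0.86 kW × 264 h = 227.04 kWh
Total energy = 401.88 kWh
Cost = 401.88 × $0.13 = $52.24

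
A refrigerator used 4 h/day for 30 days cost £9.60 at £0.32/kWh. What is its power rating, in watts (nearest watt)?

Energy = £9.60 ÷ £0.32/kWh = 30 kWh
Runtime = 4 h/day × 30 days = 120 h
Power = 30 kWh ÷ 120 h = 0.25 kW = 250 W

250 W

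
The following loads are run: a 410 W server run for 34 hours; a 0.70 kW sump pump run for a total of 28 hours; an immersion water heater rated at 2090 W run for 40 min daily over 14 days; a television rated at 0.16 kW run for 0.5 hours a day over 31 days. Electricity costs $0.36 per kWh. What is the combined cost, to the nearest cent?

$19.99

server: 0.41 kW × 34 h = 13.94 kWh
sump pump: 0.7 kW × 28 h = 19.6 kWh
immersion water heater: Runtime = 40 min × 14 = 560 min = 9.333333… h
immersion water heater: 2.09 kW × 9.333333… h = 19.506666… kWh
television: Runtime = 0.5 h/day × 31 days = 15.5 h
television: 0.16 kW × 15.5 h = 2.48 kWh
Total energy = 55.526666… kWh
Cost = 55.526666… × $0.36 = $19.99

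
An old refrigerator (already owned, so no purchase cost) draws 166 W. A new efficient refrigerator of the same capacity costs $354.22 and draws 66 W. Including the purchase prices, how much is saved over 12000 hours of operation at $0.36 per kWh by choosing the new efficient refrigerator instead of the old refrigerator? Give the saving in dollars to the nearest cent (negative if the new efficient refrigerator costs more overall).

old refrigerator: $0.00 + (166/1000) kW × 12000 h × $0.36 = $0.00 + $717.12 = $717.12
new efficient refrigerator: $354.22 + (66/1000) kW × 12000 h × $0.36 = $354.22 + $285.12 = $639.34
Saving = $717.12 − $639.34 = $77.78

$77.78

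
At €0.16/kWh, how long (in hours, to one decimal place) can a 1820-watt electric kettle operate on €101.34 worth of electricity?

Energy available = €101.34 ÷ €0.16/kWh = 633.375 kWh
Hours = 633.375 kWh ÷ 1.82 kW = 348.0 h

348.0 h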